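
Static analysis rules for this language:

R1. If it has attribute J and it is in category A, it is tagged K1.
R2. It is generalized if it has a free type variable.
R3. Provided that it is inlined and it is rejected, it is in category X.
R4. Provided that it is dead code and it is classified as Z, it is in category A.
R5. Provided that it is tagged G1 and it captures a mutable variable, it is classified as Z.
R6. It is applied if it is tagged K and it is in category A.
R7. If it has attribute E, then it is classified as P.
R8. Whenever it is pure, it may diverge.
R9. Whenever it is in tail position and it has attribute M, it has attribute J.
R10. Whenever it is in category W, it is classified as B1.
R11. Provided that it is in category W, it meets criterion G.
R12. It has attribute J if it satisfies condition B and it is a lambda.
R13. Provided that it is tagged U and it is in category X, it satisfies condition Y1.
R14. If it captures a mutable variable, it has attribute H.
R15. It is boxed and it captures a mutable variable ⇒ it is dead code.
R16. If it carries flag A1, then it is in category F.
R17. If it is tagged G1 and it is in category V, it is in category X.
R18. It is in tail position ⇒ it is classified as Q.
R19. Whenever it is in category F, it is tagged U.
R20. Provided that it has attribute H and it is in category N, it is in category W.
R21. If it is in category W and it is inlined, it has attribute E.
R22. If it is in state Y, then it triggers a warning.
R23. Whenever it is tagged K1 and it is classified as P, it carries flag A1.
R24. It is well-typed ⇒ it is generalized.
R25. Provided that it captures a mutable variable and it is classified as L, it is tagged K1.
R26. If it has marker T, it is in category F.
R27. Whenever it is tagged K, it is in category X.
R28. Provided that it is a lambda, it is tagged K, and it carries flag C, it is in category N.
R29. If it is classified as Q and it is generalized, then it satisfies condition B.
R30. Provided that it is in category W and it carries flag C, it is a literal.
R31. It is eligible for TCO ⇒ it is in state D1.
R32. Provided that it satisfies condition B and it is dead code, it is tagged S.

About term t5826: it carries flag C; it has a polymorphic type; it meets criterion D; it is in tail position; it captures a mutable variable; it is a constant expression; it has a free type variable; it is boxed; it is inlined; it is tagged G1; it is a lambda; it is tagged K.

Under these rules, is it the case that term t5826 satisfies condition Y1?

By R2 (it has a free type variable): it is generalized.
By R5 (it is tagged G1, it captures a mutable variable): it is classified as Z.
By R14 (it captures a mutable variable): it has attribute H.
By R15 (it is boxed, it captures a mutable variable): it is dead code.
By R18 (it is in tail position): it is classified as Q.
By R27 (it is tagged K): it is in category X.
By R28 (it is a lambda, it is tagged K, it carries flag C): it is in category N.
By R29 (it is classified as Q, it is generalized): it satisfies condition B.
By R4 (it is dead code, it is classified as Z): it is in category A.
By R12 (it satisfies condition B, it is a lambda): it has attribute J.
By R20 (it has attribute H, it is in category N): it is in category W.
By R21 (it is in category W, it is inlined): it has attribute E.
By R1 (it has attribute J, it is in category A): it is tagged K1.
By R7 (it has attribute E): it is classified as P.
By R23 (it is tagged K1, it is classified as P): it carries flag A1.
By R16 (it carries flag A1): it is in category F.
By R19 (it is in category F): it is tagged U.
By R13 (it is tagged U, it is in category X): it satisfies condition Y1.

Yes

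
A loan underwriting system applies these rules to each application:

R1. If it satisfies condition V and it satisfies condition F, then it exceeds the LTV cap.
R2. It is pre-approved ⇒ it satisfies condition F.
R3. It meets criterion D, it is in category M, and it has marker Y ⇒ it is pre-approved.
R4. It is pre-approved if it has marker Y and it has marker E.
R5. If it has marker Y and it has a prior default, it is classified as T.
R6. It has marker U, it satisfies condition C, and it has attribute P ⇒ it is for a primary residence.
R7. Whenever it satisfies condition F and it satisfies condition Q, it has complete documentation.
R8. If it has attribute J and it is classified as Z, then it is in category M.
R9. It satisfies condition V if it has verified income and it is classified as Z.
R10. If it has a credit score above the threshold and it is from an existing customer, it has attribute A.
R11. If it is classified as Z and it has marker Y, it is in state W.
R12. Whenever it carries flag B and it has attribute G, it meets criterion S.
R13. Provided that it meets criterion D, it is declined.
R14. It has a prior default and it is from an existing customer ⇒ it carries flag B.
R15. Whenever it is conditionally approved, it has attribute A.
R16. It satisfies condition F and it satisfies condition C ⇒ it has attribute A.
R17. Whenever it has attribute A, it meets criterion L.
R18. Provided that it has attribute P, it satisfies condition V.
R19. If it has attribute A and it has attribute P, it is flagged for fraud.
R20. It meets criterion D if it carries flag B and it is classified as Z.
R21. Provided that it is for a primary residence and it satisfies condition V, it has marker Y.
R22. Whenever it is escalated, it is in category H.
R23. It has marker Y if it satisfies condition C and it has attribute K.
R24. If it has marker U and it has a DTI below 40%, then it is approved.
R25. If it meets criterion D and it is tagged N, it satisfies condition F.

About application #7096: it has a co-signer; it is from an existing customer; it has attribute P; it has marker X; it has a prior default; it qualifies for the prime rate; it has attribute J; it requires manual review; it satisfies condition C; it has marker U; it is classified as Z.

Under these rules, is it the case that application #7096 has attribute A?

Yes

By R6 (it has marker U, it satisfies condition C, it has attribute P): it is for a primary residence.
By R8 (it has attribute J, it is classified as Z): it is in category M.
By R14 (it has a prior default, it is from an existing customer): it carries flag B.
By R18 (it has attribute P): it satisfies condition V.
By R20 (it carries flag B, it is classified as Z): it meets criterion D.
By R21 (it is for a primary residence, it satisfies condition V): it has marker Y.
By R3 (it meets criterion D, it is in category M, it has marker Y): it is pre-approved.
By R2 (it is pre-approved): it satisfies condition F.
By R16 (it satisfies condition F, it satisfies condition C): it has attribute A.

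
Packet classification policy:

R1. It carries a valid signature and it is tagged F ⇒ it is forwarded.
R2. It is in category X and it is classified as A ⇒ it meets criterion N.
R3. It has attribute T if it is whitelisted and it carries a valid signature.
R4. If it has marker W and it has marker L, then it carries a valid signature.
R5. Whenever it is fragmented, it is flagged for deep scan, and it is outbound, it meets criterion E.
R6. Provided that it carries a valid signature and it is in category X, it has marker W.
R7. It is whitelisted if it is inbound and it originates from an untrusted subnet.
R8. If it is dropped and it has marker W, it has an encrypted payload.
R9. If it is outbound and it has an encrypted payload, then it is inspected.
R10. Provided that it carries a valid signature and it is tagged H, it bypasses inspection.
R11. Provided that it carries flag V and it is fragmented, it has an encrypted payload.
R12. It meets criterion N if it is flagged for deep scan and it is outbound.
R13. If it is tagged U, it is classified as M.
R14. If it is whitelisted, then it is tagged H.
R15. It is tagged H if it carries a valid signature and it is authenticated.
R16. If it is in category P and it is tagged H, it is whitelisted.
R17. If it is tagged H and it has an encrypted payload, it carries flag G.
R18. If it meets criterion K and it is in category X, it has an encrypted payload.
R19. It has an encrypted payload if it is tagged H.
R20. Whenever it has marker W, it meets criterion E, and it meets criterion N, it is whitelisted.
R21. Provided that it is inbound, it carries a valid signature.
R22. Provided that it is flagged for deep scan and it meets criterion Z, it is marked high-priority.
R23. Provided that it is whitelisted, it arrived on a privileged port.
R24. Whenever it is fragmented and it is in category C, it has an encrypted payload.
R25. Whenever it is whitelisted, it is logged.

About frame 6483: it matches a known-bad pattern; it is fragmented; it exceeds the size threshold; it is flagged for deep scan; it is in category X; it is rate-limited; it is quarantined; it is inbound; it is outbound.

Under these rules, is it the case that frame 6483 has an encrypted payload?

Yes

By R5 (it is fragmented, it is flagged for deep scan, it is outbound): it meets criterion E.
By R12 (it is flagged for deep scan, it is outbound): it meets criterion N.
By R21 (it is inbound): it carries a valid signature.
By R6 (it carries a valid signature, it is in category X): it has marker W.
By R20 (it has marker W, it meets criterion E, it meets criterion N): it is whitelisted.
By R14 (it is whitelisted): it is tagged H.
By R19 (it is tagged H): it has an encrypted payload.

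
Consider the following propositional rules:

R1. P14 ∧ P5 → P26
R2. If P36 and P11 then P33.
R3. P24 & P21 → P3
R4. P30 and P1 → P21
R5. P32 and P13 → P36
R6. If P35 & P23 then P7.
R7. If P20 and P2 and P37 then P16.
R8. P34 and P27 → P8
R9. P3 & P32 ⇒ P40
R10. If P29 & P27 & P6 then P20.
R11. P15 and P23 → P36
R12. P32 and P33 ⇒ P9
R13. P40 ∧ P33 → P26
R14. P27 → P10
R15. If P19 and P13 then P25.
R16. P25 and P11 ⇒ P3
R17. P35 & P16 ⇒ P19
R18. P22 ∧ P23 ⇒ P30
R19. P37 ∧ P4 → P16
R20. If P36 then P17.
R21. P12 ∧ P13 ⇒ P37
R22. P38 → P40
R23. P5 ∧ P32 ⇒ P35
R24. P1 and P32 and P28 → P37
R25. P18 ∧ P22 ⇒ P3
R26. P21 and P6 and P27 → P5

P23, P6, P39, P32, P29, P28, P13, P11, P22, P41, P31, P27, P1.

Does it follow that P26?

No

Forward chaining from the given facts derives: P36, P20, P10, P30, P17, P37, P33, P21, P9, P5, P35, P7.
Rules concluding P26: R1 needs P14; R13 needs P40 — none of these are established.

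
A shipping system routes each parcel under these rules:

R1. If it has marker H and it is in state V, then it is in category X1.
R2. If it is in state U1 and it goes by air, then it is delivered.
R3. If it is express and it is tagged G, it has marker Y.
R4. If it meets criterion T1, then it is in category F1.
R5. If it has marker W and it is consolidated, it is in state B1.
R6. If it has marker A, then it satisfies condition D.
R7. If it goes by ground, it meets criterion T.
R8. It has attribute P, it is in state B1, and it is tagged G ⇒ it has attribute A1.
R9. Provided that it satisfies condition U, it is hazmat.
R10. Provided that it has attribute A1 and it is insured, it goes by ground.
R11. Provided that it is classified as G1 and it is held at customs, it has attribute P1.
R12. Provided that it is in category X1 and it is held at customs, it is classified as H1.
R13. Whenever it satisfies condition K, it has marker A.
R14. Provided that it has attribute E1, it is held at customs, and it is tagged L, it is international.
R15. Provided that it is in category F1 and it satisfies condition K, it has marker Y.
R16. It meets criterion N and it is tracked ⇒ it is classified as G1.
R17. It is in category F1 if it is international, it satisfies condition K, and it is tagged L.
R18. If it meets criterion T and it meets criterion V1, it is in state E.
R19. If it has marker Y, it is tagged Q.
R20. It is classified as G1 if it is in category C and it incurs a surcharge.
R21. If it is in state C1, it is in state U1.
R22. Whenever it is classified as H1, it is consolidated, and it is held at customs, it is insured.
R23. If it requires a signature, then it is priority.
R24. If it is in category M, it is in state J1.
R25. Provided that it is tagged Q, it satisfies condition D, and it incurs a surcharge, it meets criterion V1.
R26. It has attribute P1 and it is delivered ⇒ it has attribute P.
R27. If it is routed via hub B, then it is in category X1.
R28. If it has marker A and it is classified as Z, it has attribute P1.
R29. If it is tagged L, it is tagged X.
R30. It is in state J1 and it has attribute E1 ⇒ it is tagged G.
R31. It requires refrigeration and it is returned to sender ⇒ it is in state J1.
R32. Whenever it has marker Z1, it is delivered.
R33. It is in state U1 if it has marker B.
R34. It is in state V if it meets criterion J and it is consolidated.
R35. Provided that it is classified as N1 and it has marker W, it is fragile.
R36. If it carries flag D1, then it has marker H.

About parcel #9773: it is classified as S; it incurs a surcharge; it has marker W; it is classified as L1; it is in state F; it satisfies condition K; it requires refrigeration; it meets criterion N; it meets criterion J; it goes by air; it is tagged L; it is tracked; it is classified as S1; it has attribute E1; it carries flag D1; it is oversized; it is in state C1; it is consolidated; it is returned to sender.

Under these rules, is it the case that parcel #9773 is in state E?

No

Forward chaining from the given facts derives: is in state B1, has marker A, is classified as G1, is in state U1, is tagged X, is in state J1, is in state V, has marker H, is in category X1, is delivered, satisfies condition D, is tagged G.
The only rule concluding "it is in state E" is R18, which needs "it meets criterion T"; that is never established.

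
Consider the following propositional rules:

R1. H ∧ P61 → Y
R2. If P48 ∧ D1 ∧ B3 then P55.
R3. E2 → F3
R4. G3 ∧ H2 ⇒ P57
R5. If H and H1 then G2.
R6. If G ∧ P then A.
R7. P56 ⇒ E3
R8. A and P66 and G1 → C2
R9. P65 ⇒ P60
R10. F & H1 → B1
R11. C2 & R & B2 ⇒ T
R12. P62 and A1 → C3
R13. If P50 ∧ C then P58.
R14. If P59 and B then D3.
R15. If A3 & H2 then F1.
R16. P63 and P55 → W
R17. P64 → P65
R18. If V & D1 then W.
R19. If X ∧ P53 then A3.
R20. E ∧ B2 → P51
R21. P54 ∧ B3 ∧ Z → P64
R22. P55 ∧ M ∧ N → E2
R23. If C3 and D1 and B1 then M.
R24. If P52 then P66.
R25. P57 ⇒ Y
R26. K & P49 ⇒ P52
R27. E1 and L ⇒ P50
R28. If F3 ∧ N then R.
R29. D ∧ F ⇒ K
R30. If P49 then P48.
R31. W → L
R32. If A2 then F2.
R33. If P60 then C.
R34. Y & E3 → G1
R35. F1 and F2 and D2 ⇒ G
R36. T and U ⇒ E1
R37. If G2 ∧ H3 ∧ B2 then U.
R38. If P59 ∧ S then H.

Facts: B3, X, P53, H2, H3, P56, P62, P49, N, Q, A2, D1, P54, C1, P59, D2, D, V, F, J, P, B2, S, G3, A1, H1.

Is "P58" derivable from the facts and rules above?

No

Forward chaining from the given facts derives: P57, E3, B1, C3, W, A3, M, Y, K, P48, L, F2, G1, H, P55, G2, F1, E2, P52, G, U, F3, A, P66, R, C2, T, E1, P50.
The only rule concluding P58 is R13, which needs C; that is never established.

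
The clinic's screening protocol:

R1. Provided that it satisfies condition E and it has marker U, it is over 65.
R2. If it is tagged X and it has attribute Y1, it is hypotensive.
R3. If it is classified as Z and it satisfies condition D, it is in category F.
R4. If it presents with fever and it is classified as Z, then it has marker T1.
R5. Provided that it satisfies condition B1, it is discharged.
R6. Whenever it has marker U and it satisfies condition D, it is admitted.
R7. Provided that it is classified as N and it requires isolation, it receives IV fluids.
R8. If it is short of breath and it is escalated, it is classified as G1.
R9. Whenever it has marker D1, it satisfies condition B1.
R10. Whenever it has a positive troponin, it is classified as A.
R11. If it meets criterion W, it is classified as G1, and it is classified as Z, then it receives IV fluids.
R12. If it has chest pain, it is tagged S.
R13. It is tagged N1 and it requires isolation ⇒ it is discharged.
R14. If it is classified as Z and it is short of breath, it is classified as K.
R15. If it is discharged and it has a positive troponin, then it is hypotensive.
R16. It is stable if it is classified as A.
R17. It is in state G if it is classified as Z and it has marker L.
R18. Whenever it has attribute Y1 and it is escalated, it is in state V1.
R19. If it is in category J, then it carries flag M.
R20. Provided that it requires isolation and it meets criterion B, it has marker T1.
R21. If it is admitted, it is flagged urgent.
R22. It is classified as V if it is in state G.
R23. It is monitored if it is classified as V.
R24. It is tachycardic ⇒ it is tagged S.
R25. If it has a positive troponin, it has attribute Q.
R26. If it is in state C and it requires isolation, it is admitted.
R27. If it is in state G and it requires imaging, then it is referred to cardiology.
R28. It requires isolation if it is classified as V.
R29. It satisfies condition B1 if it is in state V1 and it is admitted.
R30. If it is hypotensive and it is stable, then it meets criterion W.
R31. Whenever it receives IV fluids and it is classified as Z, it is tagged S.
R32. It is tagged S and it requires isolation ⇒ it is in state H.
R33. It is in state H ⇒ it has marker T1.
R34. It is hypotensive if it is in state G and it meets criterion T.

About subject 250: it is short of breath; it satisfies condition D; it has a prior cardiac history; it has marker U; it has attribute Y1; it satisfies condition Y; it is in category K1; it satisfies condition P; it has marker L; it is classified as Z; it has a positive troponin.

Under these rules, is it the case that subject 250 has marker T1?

Forward chaining from the given facts derives: is in category F, is admitted, is classified as A, is classified as K, is stable, is in state G, is flagged urgent, is classified as V, is monitored, has attribute Q, requires isolation.
Rules concluding "it has marker T1": R4 needs "it presents with fever"; R20 needs "it meets criterion B"; R33 needs "it is in state H" — none of these are established.

No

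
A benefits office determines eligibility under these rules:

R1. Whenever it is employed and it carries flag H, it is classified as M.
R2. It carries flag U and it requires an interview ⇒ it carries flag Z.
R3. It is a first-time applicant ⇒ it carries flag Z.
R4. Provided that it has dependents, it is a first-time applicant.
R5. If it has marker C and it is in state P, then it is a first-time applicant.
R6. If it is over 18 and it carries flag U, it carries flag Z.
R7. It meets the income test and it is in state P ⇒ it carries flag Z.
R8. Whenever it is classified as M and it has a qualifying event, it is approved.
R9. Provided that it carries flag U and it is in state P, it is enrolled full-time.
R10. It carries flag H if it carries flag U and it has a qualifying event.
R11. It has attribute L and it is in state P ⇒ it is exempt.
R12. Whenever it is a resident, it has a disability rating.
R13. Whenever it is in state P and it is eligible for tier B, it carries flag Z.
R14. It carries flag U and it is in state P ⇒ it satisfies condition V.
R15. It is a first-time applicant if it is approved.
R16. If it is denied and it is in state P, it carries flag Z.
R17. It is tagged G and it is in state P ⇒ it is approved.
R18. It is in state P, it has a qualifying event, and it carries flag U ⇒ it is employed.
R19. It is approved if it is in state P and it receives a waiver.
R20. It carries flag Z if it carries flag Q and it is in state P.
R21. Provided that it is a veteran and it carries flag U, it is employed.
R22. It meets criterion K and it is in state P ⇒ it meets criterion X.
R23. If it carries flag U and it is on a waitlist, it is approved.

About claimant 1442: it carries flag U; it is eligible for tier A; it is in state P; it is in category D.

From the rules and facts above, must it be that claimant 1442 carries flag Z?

Forward chaining from the given facts derives: is enrolled full-time, satisfies condition V.
Rules concluding "it carries flag Z": R2 needs "it requires an interview"; R3 needs "it is a first-time applicant"; R6 needs "it is over 18"; R7 needs "it meets the income test"; R13 needs "it is eligible for tier B"; R16 needs "it is denied"; R20 needs "it carries flag Q" — none of these are established.

No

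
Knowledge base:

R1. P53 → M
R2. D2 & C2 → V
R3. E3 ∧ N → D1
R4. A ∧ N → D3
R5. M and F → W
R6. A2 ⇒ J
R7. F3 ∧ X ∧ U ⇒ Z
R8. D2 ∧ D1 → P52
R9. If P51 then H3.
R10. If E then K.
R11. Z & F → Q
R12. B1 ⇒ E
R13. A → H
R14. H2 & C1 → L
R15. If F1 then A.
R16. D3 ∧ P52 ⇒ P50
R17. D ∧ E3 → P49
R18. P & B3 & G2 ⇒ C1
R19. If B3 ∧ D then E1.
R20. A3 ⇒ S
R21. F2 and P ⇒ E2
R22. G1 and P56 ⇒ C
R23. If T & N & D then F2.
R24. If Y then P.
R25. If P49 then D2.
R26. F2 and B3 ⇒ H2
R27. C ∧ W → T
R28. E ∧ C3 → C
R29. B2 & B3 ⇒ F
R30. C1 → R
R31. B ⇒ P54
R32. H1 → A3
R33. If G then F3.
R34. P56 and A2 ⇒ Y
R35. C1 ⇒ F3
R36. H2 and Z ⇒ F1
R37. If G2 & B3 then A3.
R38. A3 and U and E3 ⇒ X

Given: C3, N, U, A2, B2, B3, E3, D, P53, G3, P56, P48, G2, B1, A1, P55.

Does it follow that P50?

M  (by R1: P53)
D1  (by R3: E3, N)
E  (by R12: B1)
P49  (by R17: D, E3)
D2  (by R25: P49)
C  (by R28: E, C3)
F  (by R29: B2, B3)
Y  (by R34: P56, A2)
A3  (by R37: G2, B3)
X  (by R38: A3, U, E3)
W  (by R5: M, F)
P52  (by R8: D2, D1)
P  (by R24: Y)
T  (by R27: C, W)
C1  (by R18: P, B3, G2)
F2  (by R23: T, N, D)
H2  (by R26: F2, B3)
F3  (by R35: C1)
Z  (by R7: F3, X, U)
F1  (by R36: H2, Z)
A  (by R15: F1)
D3  (by R4: A, N)
P50  (by R16: D3, P52)

Yes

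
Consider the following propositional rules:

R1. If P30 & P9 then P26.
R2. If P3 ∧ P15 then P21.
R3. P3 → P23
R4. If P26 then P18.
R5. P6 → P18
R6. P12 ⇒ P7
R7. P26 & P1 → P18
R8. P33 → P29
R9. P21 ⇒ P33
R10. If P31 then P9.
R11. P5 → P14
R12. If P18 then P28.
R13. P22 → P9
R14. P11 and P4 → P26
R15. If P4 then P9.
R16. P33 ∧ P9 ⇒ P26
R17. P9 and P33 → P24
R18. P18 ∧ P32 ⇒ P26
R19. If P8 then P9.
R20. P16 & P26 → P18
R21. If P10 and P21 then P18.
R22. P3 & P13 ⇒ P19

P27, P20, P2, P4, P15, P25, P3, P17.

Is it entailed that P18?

P21  (by R2: P3, P15)
P33  (by R9: P21)
P9  (by R15: P4)
P26  (by R16: P33, P9)
P18  (by R4: P26)

Yes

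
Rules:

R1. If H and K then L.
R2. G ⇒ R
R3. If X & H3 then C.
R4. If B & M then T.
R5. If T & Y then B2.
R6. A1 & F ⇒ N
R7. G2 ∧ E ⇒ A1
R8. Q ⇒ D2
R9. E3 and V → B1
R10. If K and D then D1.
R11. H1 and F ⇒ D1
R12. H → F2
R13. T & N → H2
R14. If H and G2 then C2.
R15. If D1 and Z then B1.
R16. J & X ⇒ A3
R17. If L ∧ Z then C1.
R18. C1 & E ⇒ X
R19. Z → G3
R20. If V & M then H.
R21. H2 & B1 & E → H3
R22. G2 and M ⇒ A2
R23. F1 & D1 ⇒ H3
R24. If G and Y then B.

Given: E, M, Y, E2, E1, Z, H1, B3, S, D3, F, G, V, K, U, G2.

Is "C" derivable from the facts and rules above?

Yes

A1  (by R7: G2, E)
D1  (by R11: H1, F)
B1  (by R15: D1, Z)
H  (by R20: V, M)
B  (by R24: G, Y)
L  (by R1: H, K)
T  (by R4: B, M)
N  (by R6: A1, F)
H2  (by R13: T, N)
C1  (by R17: L, Z)
X  (by R18: C1, E)
H3  (by R21: H2, B1, E)
C  (by R3: X, H3)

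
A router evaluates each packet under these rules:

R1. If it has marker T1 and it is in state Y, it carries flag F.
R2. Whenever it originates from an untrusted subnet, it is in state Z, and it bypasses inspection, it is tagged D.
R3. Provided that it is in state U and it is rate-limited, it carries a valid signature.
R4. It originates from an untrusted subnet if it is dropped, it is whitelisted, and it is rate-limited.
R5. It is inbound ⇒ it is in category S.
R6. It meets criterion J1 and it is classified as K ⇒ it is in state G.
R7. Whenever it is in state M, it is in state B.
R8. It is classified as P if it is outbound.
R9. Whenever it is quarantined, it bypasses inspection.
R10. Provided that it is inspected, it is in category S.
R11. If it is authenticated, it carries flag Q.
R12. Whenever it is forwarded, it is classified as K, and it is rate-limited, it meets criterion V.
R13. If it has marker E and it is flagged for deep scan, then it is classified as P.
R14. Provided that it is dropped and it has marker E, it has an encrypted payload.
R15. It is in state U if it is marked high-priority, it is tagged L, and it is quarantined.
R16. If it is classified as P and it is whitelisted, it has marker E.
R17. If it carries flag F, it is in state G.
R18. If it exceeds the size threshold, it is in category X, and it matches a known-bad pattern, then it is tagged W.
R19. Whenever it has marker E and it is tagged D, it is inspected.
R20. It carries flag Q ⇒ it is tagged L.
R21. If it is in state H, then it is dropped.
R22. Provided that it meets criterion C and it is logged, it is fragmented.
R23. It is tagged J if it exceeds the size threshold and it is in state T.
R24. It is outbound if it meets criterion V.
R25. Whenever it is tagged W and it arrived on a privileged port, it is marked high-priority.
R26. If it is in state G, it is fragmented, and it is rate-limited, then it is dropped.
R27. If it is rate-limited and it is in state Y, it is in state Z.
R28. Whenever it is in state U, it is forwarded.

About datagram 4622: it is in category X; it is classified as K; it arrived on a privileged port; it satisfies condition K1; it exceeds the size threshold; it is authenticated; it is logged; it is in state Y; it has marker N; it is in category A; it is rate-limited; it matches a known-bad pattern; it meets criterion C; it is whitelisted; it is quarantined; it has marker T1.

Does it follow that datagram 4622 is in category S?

By R1 (it has marker T1, it is in state Y): it carries flag F.
By R9 (it is quarantined): it bypasses inspection.
By R11 (it is authenticated): it carries flag Q.
By R17 (it carries flag F): it is in state G.
By R18 (it exceeds the size threshold, it is in category X, it matches a known-bad pattern): it is tagged W.
By R20 (it carries flag Q): it is tagged L.
By R22 (it meets criterion C, it is logged): it is fragmented.
By R25 (it is tagged W, it arrived on a privileged port): it is marked high-priority.
By R26 (it is in state G, it is fragmented, it is rate-limited): it is dropped.
By R27 (it is rate-limited, it is in state Y): it is in state Z.
By R4 (it is dropped, it is whitelisted, it is rate-limited): it originates from an untrusted subnet.
By R15 (it is marked high-priority, it is tagged L, it is quarantined): it is in state U.
By R28 (it is in state U): it is forwarded.
By R2 (it originates from an untrusted subnet, it is in state Z, it bypasses inspection): it is tagged D.
By R12 (it is forwarded, it is classified as K, it is rate-limited): it meets criterion V.
By R24 (it meets criterion V): it is outbound.
By R8 (it is outbound): it is classified as P.
By R16 (it is classified as P, it is whitelisted): it has marker E.
By R19 (it has marker E, it is tagged D): it is inspected.
By R10 (it is inspected): it is in category S.

Yes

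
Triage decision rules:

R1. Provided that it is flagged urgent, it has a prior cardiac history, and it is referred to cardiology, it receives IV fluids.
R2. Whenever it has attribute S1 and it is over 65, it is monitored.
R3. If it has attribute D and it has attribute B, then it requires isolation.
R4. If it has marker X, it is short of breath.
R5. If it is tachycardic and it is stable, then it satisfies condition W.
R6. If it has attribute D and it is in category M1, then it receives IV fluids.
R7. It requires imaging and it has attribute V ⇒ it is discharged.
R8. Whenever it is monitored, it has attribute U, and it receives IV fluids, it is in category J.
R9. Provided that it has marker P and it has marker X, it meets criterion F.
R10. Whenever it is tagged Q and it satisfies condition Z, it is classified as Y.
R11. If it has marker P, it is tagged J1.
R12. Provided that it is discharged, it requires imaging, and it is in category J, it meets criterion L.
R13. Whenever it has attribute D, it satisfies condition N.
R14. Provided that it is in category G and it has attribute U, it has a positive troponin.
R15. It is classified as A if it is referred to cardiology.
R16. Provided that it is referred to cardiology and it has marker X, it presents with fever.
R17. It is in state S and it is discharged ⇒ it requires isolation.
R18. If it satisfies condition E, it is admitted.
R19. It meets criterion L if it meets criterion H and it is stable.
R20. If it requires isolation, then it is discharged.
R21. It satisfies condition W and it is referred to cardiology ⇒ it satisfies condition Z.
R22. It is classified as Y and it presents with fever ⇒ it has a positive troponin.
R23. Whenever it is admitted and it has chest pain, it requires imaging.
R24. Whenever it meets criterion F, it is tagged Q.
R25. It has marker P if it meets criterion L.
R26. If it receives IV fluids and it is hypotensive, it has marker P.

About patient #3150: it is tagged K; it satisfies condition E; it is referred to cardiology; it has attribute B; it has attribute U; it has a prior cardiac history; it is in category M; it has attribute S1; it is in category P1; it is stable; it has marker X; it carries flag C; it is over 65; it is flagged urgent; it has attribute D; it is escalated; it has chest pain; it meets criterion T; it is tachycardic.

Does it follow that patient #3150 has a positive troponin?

By R1 (it is flagged urgent, it has a prior cardiac history, it is referred to cardiology): it receives IV fluids.
By R2 (it has attribute S1, it is over 65): it is monitored.
By R3 (it has attribute D, it has attribute B): it requires isolation.
By R5 (it is tachycardic, it is stable): it satisfies condition W.
By R8 (it is monitored, it has attribute U, it receives IV fluids): it is in category J.
By R16 (it is referred to cardiology, it has marker X): it presents with fever.
By R18 (it satisfies condition E): it is admitted.
By R20 (it requires isolation): it is discharged.
By R21 (it satisfies condition W, it is referred to cardiology): it satisfies condition Z.
By R23 (it is admitted, it has chest pain): it requires imaging.
By R12 (it is discharged, it requires imaging, it is in category J): it meets criterion L.
By R25 (it meets criterion L): it has marker P.
By R9 (it has marker P, it has marker X): it meets criterion F.
By R24 (it meets criterion F): it is tagged Q.
By R10 (it is tagged Q, it satisfies condition Z): it is classified as Y.
By R22 (it is classified as Y, it presents with fever): it has a positive troponin.

Yes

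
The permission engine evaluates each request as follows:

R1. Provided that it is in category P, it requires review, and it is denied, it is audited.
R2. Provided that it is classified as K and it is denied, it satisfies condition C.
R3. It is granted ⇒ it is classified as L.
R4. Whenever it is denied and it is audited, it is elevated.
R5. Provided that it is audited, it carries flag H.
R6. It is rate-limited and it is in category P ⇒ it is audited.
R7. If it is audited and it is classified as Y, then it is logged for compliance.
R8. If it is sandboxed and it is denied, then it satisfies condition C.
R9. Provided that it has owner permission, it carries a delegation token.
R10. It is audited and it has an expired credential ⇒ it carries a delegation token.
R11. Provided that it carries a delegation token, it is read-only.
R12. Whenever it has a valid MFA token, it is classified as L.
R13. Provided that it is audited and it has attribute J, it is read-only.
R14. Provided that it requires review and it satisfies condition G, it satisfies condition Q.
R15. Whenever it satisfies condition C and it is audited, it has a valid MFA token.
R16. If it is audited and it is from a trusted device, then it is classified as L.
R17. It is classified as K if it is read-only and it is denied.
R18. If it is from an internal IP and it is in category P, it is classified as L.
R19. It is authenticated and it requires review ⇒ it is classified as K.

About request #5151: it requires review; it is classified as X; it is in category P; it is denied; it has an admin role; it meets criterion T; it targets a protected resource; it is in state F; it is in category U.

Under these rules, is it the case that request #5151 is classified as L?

Forward chaining from the given facts derives: is audited, is elevated, carries flag H.
Rules concluding "it is classified as L": R3 needs "it is granted"; R12 needs "it has a valid MFA token"; R16 needs "it is from a trusted device"; R18 needs "it is from an internal IP" — none of these are established.

No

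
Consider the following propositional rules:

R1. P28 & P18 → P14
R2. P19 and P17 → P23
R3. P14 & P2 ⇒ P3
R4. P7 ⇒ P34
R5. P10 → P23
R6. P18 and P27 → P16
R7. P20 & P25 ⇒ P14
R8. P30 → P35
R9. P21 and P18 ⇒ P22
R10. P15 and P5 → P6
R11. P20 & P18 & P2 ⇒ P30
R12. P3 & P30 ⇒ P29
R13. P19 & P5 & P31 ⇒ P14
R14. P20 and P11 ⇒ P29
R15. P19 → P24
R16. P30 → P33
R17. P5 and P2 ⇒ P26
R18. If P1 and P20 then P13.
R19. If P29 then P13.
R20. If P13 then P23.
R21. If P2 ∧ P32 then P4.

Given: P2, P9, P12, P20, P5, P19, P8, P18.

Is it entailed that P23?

No

Forward chaining from the given facts derives: P30, P24, P33, P26, P35.
Rules concluding P23: R2 needs P17; R5 needs P10; R20 needs P13 — none of these are established.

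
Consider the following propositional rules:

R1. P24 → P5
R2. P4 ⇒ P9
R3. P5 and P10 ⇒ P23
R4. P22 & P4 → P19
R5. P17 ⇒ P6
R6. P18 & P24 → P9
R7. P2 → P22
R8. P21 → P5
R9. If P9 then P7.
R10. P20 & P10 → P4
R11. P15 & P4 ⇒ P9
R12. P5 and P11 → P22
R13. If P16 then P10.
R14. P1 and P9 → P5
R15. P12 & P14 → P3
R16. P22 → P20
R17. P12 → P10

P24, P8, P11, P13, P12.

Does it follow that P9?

Yes

P5  (by R1: P24)
P22  (by R12: P5, P11)
P20  (by R16: P22)
P10  (by R17: P12)
P4  (by R10: P20, P10)
P9  (by R2: P4)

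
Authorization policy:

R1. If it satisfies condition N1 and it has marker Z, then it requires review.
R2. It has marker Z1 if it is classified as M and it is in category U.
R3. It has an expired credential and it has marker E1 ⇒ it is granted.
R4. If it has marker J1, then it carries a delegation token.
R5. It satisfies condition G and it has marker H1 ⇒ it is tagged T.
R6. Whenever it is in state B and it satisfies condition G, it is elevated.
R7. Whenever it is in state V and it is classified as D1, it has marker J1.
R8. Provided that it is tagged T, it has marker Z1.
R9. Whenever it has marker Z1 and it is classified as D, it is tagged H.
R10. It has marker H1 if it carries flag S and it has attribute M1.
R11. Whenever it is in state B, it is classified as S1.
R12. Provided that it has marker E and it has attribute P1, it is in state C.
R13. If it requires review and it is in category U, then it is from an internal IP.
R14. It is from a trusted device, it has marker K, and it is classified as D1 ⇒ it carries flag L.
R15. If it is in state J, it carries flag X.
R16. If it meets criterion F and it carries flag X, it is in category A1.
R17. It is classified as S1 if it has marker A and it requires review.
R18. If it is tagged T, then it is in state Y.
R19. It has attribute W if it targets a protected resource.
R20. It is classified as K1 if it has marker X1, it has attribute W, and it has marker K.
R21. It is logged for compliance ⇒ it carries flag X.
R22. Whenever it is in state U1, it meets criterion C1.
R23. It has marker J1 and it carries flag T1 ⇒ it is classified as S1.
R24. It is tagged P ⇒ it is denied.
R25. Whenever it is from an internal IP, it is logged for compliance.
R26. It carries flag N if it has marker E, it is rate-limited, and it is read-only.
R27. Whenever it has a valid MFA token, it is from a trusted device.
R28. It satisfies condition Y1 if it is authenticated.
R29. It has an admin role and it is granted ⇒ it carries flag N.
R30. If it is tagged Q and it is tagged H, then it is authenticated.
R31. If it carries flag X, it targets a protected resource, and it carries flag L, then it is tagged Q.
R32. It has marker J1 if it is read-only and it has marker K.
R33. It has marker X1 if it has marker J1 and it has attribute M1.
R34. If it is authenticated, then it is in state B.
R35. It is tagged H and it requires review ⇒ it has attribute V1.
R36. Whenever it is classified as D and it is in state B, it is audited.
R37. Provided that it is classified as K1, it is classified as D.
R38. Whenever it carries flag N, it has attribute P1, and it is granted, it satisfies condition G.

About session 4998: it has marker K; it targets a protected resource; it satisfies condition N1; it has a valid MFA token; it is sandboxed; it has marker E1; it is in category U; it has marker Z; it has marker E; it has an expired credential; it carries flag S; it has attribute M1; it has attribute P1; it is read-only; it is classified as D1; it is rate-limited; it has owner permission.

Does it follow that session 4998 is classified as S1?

Yes

By R1 (it satisfies condition N1, it has marker Z): it requires review.
By R3 (it has an expired credential, it has marker E1): it is granted.
By R10 (it carries flag S, it has attribute M1): it has marker H1.
By R13 (it requires review, it is in category U): it is from an internal IP.
By R19 (it targets a protected resource): it has attribute W.
By R25 (it is from an internal IP): it is logged for compliance.
By R26 (it has marker E, it is rate-limited, it is read-only): it carries flag N.
By R27 (it has a valid MFA token): it is from a trusted device.
By R32 (it is read-only, it has marker K): it has marker J1.
By R33 (it has marker J1, it has attribute M1): it has marker X1.
By R38 (it carries flag N, it has attribute P1, it is granted): it satisfies condition G.
By R5 (it satisfies condition G, it has marker H1): it is tagged T.
By R8 (it is tagged T): it has marker Z1.
By R14 (it is from a trusted device, it has marker K, it is classified as D1): it carries flag L.
By R20 (it has marker X1, it has attribute W, it has marker K): it is classified as K1.
By R21 (it is logged for compliance): it carries flag X.
By R31 (it carries flag X, it targets a protected resource, it carries flag L): it is tagged Q.
By R37 (it is classified as K1): it is classified as D.
By R9 (it has marker Z1, it is classified as D): it is tagged H.
By R30 (it is tagged Q, it is tagged H): it is authenticated.
By R34 (it is authenticated): it is in state B.
By R11 (it is in state B): it is classified as S1.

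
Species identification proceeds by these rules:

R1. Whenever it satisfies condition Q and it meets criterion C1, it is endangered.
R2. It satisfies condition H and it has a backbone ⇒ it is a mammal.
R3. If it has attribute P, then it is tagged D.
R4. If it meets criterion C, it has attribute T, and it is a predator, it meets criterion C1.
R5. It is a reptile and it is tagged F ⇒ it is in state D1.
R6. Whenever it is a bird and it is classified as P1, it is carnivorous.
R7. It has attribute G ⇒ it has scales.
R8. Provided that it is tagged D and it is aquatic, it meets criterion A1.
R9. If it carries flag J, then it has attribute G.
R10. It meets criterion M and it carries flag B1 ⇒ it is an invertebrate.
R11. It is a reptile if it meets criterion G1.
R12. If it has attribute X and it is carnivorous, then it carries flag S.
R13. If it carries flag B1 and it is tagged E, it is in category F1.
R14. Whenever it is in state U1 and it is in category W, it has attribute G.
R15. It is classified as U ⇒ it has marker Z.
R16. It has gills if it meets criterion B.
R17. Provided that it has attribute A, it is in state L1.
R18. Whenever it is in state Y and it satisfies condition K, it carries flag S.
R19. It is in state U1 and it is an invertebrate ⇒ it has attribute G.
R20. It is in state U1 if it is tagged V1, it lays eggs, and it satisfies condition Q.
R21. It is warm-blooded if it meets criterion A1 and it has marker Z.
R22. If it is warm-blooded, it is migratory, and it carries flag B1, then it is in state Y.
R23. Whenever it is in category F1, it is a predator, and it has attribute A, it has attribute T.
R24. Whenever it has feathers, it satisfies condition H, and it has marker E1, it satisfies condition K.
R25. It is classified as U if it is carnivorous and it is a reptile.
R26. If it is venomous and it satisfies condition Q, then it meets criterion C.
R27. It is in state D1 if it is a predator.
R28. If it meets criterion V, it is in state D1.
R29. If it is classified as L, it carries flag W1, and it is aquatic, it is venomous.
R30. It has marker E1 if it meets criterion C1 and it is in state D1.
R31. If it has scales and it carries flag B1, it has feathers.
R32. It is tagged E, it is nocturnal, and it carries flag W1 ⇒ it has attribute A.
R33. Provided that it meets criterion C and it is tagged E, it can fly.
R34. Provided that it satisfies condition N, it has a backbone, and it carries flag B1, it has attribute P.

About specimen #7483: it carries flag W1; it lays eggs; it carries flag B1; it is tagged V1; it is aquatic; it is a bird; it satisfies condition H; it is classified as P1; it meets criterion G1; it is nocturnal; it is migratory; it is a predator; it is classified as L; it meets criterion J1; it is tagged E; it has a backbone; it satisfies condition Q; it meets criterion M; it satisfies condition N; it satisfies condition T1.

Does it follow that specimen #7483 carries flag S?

Yes

By R6 (it is a bird, it is classified as P1): it is carnivorous.
By R10 (it meets criterion M, it carries flag B1): it is an invertebrate.
By R11 (it meets criterion G1): it is a reptile.
By R13 (it carries flag B1, it is tagged E): it is in category F1.
By R20 (it is tagged V1, it lays eggs, it satisfies condition Q): it is in state U1.
By R25 (it is carnivorous, it is a reptile): it is classified as U.
By R27 (it is a predator): it is in state D1.
By R29 (it is classified as L, it carries flag W1, it is aquatic): it is venomous.
By R32 (it is tagged E, it is nocturnal, it carries flag W1): it has attribute A.
By R34 (it satisfies condition N, it has a backbone, it carries flag B1): it has attribute P.
By R3 (it has attribute P): it is tagged D.
By R8 (it is tagged D, it is aquatic): it meets criterion A1.
By R15 (it is classified as U): it has marker Z.
By R19 (it is in state U1, it is an invertebrate): it has attribute G.
By R21 (it meets criterion A1, it has marker Z): it is warm-blooded.
By R22 (it is warm-blooded, it is migratory, it carries flag B1): it is in state Y.
By R23 (it is in category F1, it is a predator, it has attribute A): it has attribute T.
By R26 (it is venomous, it satisfies condition Q): it meets criterion C.
By R4 (it meets criterion C, it has attribute T, it is a predator): it meets criterion C1.
By R7 (it has attribute G): it has scales.
By R30 (it meets criterion C1, it is in state D1): it has marker E1.
By R31 (it has scales, it carries flag B1): it has feathers.
By R24 (it has feathers, it satisfies condition H, it has marker E1): it satisfies condition K.
By R18 (it is in state Y, it satisfies condition K): it carries flag S.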